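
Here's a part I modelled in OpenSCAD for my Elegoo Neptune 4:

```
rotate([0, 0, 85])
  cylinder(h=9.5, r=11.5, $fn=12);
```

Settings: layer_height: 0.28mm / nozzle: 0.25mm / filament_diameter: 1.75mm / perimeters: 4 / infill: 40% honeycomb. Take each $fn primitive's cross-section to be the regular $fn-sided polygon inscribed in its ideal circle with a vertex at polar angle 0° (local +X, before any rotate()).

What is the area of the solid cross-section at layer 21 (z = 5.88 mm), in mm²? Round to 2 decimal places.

396.75 mm²

At z = 5.88 mm: the r=11.5 cylinder gives a regular 12-gon of circumradius 11.5 (constant along its height) (area = (12/2)·11.500²·sin(360°/12) = 396.75 mm²); (rotated 85° about Z; rotation is an isometry so areas/perimeters/island counts are preserved). Overall, the cross-section is a single solid region. Net area = 396.75 mm².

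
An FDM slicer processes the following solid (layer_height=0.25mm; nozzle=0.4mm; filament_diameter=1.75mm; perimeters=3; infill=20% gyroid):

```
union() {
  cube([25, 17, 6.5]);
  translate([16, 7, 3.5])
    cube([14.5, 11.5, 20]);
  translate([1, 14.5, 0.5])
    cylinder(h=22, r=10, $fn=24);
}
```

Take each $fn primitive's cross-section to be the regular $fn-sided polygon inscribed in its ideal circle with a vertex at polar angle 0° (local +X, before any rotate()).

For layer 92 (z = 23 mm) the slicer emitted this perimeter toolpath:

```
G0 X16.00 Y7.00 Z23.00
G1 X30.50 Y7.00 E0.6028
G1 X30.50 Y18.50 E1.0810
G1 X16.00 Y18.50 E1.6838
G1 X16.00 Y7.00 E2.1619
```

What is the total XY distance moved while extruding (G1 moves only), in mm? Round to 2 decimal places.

Sum the Euclidean lengths of each G1 segment: total = 52.00 mm.

52.00 mm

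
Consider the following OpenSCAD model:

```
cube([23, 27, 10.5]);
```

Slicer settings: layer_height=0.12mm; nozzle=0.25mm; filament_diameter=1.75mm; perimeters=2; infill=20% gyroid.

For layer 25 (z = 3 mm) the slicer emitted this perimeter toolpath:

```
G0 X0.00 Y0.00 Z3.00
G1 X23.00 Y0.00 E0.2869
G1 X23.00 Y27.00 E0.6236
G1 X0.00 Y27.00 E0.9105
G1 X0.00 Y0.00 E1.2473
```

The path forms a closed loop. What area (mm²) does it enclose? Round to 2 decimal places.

Apply the shoelace formula to the sequence of (X, Y) vertices; enclosed area = 621.00 mm².

621.00 mm²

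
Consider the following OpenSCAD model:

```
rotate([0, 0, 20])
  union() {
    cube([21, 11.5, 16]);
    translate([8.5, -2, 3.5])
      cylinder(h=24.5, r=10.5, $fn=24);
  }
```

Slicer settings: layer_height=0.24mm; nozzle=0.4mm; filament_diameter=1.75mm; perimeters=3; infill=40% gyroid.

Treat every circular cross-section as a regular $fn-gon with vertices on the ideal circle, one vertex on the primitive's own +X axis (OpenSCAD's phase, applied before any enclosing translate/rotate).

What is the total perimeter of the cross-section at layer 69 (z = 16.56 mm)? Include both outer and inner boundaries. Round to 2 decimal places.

At z = 16.56 mm: the cube is not intersected at this z (z outside [0, 16]); the cylinder at (8.5, -2): section is a regular 24-gon, circumradius r=10.5 (perimeter = 2·24·10.500·sin(180°/24) = 65.79 mm); Combining (union): only the r=10.5 cylinder at (8.5, -2) is present, so the union is just that shape — boundary = 65.79 mm; (whole slice rotated 20° about Z — lengths, areas and connectivity unchanged). Overall, the cross-section is a single solid region. Total boundary length (outer) = 65.79 mm.

65.79 mm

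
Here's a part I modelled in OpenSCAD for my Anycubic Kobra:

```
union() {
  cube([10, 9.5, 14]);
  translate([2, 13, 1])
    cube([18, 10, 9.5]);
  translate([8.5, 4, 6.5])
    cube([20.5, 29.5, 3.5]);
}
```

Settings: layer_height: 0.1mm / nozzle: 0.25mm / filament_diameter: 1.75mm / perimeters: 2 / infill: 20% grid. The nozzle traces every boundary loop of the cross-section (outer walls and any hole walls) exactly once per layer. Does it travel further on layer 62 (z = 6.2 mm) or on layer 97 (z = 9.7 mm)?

Layer 62 (z = 6.2): the 10×9.5 cube contributes its full rectangle (perimeter 39.00 mm); the 18×10 cube at (2, 13) contributes its full rectangle (perimeter 56.00 mm); the cube at (8.5, 4) is not intersected at this z (z outside [6.5, 10]); Combining (union): the 2 present regions are separate (no shared area or edge), so areas and boundary lengths simply add and each stays a separate island — boundary = 95.00 mm. So its perimeter = 95.00 mm. Layer 97 (z = 9.7): the cube is present — its section is the full 10×9.5 rectangle (perimeter 39.00 mm); the 18×10 cube at (2, 13) contributes its full rectangle (perimeter 56.00 mm); the 20.5×29.5 cube at (8.5, 4) contributes its full rectangle (perimeter 100.00 mm); Combining (union): the regions partially overlap (shared area 123.25 mm²), so the edge portions inside another operand are dropped and the merged outline is re-measured after clipping — boundary = 138.00 mm. So its perimeter = 138.00 mm. Layer 97 is larger (138.00 vs 95.00 mm).

layer 97 (z = 9.7 mm)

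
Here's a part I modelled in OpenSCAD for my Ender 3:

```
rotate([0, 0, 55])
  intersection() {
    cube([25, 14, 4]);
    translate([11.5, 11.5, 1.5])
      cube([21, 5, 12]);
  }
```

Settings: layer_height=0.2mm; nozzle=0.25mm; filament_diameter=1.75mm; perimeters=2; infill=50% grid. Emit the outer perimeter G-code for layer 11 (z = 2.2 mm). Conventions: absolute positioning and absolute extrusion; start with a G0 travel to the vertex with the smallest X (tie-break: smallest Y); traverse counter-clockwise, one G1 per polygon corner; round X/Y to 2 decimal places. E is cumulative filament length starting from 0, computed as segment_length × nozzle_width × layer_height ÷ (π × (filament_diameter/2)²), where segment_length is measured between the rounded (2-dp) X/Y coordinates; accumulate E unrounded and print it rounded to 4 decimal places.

G0 X-4.87 Y17.45 Z2.20
G1 X-2.82 Y16.02 E0.0520
G1 X4.92 Y27.07 E0.3324
G1 X2.87 Y28.51 E0.3845
G1 X-4.87 Y17.45 E0.6651

At z = 2.2 mm: the cube (footprint 25×14) is included at this height; the 21×5 cube at (11.5, 11.5) contributes its full rectangle; After intersecting: the 21×5 cube at (11.5, 11.5) partially overlaps the 25×14 cube; clipping to the common part keeps 33.75 mm² — 1 connected region; (rotated 55° about Z; rotation is an isometry so areas/perimeters/island counts are preserved). The outline is a single polygon with 4 vertices. Extrusion per mm of travel: 0.25 × 0.2 / (π × 0.875²) = 0.020788. Accumulating E over each segment gives final E = 0.6651.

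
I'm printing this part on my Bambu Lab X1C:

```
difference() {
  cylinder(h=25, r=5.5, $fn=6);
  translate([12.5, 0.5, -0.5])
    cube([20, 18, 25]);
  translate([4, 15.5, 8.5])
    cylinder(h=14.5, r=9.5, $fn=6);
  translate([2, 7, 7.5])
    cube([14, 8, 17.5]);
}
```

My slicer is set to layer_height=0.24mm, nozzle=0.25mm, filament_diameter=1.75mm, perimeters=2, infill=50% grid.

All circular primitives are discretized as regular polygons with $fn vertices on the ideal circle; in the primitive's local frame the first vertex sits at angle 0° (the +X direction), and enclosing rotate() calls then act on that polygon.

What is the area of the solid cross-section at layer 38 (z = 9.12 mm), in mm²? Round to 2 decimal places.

At z = 9.12 mm: the cylinder: section is a regular 6-gon, circumradius r=5.5 (area = (6/2)·5.500²·sin(360°/6) = 78.59 mm²); the 20×18 cube at (12.5, 0.5) contributes its full rectangle (area 360.00 mm²); the cylinder at (4, 15.5): section is a regular 6-gon, circumradius r=9.5 (area = (6/2)·9.500²·sin(360°/6) = 234.48 mm²); the cube at (2, 7) (footprint 14×8) is included at this height (area 112.00 mm²); After the difference (first − rest): starting from the r=5.5 cylinder (78.59 mm²), the 20×18 cube at (12.5, 0.5) misses the remaining region (no effect); the r=9.5 cylinder at (4, 15.5) misses the remaining region (no effect); the 14×8 cube at (2, 7) misses the remaining region (no effect) — area = 78.59 mm². Overall, the cross-section is a single solid region. Net area = 78.59 mm².

78.59 mm²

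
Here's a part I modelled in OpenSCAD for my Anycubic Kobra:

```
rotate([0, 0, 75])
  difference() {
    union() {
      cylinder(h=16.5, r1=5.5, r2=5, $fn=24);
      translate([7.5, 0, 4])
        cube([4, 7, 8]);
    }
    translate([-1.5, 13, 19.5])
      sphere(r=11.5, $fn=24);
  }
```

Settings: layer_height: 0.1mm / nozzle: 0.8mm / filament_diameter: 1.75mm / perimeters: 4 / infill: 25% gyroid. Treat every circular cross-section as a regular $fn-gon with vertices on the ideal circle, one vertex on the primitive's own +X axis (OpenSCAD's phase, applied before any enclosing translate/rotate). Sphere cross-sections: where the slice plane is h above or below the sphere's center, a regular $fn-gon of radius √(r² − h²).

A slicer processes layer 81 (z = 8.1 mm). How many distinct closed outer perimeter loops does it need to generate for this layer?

2

At z = 8.1 mm: the cone (r1=5.5→r2=5) has section circumradius 5.255 here — a regular 24-gon; the cube at (7.5, 0) is present — its section is the full 4×7 rectangle; Merging all regions: the 2 present regions are separate (no shared area or edge), so areas and boundary lengths simply add and each stays a separate island — 2 connected regions; the sphere at (-1.5, 13): section is a regular 24-gon, circumradius = √(r²−h²) = √(11.5²−11.4²) = 1.513; Taking the first minus the rest: starting from that combined region, the r=11.5 sphere at (-1.5, 13) misses the remaining region (no effect) — 2 connected regions; (whole slice rotated 75° about Z — lengths, areas and connectivity unchanged). The result has 2 disconnected regions.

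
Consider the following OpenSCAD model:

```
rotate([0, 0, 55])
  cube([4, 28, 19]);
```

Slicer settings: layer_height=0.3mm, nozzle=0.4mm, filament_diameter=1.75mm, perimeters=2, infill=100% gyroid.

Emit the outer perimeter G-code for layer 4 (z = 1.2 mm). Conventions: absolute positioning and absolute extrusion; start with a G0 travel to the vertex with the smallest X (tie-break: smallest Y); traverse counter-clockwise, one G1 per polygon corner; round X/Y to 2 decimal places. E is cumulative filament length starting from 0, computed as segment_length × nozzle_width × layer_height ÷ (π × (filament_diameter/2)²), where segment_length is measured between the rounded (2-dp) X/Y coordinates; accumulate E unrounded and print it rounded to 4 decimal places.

G0 X-22.94 Y16.06 Z1.20
G1 X0.00 Y0.00 E1.3971
G1 X2.29 Y3.28 E1.5967
G1 X-20.64 Y19.34 E2.9933
G1 X-22.94 Y16.06 E3.1932

At z = 1.2 mm: the cube is present — its section is the full 4×28 rectangle; (whole slice rotated 55° about Z — lengths, areas and connectivity unchanged). The outline is a single polygon with 4 vertices. Extrusion per mm of travel: 0.4 × 0.3 / (π × 0.875²) = 0.049890. Accumulating E over each segment gives final E = 3.1932.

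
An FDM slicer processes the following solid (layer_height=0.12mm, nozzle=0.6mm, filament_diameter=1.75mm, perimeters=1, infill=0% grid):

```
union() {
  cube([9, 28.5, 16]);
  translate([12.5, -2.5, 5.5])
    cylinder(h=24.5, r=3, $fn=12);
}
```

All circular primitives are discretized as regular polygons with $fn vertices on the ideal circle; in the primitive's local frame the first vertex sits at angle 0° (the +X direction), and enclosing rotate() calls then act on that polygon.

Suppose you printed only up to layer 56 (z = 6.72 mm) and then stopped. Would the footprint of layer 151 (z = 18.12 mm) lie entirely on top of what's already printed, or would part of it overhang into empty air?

entirely on top

Compare the two slices. At z = 6.72: the 9×28.5 cube contributes its full rectangle (area 256.50 mm²); the cylinder at (12.5, -2.5): section is a regular 12-gon, circumradius r=3 (area = (12/2)·3.000²·sin(360°/12) = 27.00 mm²); Merging all regions: the 2 present regions are separate (no shared area or edge), so areas and boundary lengths simply add and each stays a separate island — area = 283.50 mm². At z = 18.12: the cube is not intersected at this z (z outside [0, 16]); the r=3 cylinder at (12.5, -2.5) gives a regular 12-gon of circumradius 3 (constant along its height) (area = (12/2)·3.000²·sin(360°/12) = 27.00 mm²); Combining (union): only the r=3 cylinder at (12.5, -2.5) is present, so the union is just that shape — area = 27.00 mm². Checking containment: the cross-section at z = 18.12 is a subset of the cross-section at z = 6.72.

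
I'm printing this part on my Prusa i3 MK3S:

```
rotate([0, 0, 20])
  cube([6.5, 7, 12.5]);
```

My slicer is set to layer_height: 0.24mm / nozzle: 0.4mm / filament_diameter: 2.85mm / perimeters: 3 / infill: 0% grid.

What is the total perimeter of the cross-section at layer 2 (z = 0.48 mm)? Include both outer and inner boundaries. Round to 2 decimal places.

At z = 0.48 mm: the cube is present — its section is the full 6.5×7 rectangle (perimeter 27.00 mm); (rotated 20° about Z; rotation is an isometry so areas/perimeters/island counts are preserved). Overall, the cross-section is a single solid region. Total boundary length (outer) = 27.00 mm.

27.00 mm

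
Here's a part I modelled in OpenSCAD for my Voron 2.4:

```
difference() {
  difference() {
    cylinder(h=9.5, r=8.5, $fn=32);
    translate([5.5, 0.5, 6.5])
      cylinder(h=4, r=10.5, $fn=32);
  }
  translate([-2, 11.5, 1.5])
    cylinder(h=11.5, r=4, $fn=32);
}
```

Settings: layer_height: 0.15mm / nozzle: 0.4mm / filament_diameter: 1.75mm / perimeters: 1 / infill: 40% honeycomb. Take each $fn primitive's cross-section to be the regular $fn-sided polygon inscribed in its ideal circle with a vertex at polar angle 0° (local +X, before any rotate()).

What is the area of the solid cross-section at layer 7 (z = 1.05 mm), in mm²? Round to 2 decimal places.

At z = 1.05 mm: the cylinder: section is a regular 32-gon, circumradius r=8.5 (area = (32/2)·8.500²·sin(360°/32) = 225.52 mm²); the cylinder at (5.5, 0.5) does not reach this height (z outside [6.5, 10.5]); Taking the first minus the rest: none of the subtracted shapes is present at this height, so the r=8.5 cylinder is unchanged — area = 225.52 mm²; the cylinder at (-2, 11.5) is not intersected at this z (z outside [1.5, 13]); After the difference (first − rest): none of the subtracted shapes is present at this height, so the result so far is unchanged — area = 225.52 mm². Overall, the cross-section is a single solid region. Net area = 225.52 mm².

225.52 mm²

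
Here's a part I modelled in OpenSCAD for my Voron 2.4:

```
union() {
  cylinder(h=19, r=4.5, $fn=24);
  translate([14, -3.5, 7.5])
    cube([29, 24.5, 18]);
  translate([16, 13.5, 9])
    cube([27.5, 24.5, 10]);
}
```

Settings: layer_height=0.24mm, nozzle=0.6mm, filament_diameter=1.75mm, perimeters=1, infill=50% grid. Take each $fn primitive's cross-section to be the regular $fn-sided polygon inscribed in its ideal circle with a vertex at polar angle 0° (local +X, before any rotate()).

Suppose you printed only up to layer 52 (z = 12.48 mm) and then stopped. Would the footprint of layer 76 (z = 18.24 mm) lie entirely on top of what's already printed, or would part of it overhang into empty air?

entirely on top

Compare the two slices. At z = 12.48: the r=4.5 cylinder gives a regular 24-gon of circumradius 4.5 (constant along its height) (area = (24/2)·4.500²·sin(360°/24) = 62.89 mm²); the 29×24.5 cube at (14, -3.5) contributes its full rectangle (area 710.50 mm²); the cube at (16, 13.5) (footprint 27.5×24.5) is included at this height (area 673.75 mm²); Merging all regions: the regions partially overlap — summed areas 1447.14 mm² minus the doubly-counted overlap 202.50 mm² gives 1244.64 mm² — area = 1244.64 mm². At z = 18.24: the cylinder: section is a regular 24-gon, circumradius r=4.5 (area = (24/2)·4.500²·sin(360°/24) = 62.89 mm²); the cube at (14, -3.5) (footprint 29×24.5) is included at this height (area 710.50 mm²); the cube at (16, 13.5) is present — its section is the full 27.5×24.5 rectangle (area 673.75 mm²); Combining (union): the regions partially overlap — summed areas 1447.14 mm² minus the doubly-counted overlap 202.50 mm² gives 1244.64 mm² — area = 1244.64 mm². Checking containment: the cross-section at z = 18.24 is a subset of the cross-section at z = 12.48.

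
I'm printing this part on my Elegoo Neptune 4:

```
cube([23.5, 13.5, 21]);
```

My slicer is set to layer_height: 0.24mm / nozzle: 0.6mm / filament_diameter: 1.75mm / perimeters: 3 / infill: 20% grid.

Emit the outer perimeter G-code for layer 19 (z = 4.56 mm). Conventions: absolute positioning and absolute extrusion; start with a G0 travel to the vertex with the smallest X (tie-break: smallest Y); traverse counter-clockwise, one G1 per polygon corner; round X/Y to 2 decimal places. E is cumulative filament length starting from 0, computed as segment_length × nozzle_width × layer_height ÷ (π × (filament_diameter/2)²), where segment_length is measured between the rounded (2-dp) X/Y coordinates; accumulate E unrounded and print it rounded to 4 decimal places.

G0 X0.00 Y0.00 Z4.56
G1 X23.50 Y0.00 E1.4069
G1 X23.50 Y13.50 E2.2151
G1 X0.00 Y13.50 E3.6220
G1 X0.00 Y0.00 E4.4302

At z = 4.56 mm: the cube is present — its section is the full 23.5×13.5 rectangle. The outline is a single polygon with 4 vertices. Extrusion per mm of travel: 0.6 × 0.24 / (π × 0.875²) = 0.059868. Accumulating E over each segment gives final E = 4.4302.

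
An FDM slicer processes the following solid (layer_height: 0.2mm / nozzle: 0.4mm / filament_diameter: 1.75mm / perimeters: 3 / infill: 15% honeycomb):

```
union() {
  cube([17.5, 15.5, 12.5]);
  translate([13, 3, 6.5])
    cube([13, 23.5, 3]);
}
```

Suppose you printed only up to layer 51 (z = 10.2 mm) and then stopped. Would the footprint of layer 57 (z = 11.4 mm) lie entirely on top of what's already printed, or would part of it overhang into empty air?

Compare the two slices. At z = 10.2: the 17.5×15.5 cube contributes its full rectangle (area 271.25 mm²); the cube at (13, 3) is absent (z outside [6.5, 9.5]); Taking the union: only the 17.5×15.5 cube is present, so the union is just that shape — area = 271.25 mm². At z = 11.4: the cube is present — its section is the full 17.5×15.5 rectangle (area 271.25 mm²); the cube at (13, 3) does not reach this height (z outside [6.5, 9.5]); Taking the union: only the 17.5×15.5 cube is present, so the union is just that shape — area = 271.25 mm². Checking containment: the cross-section at z = 11.4 is a subset of the cross-section at z = 10.2.

entirely on top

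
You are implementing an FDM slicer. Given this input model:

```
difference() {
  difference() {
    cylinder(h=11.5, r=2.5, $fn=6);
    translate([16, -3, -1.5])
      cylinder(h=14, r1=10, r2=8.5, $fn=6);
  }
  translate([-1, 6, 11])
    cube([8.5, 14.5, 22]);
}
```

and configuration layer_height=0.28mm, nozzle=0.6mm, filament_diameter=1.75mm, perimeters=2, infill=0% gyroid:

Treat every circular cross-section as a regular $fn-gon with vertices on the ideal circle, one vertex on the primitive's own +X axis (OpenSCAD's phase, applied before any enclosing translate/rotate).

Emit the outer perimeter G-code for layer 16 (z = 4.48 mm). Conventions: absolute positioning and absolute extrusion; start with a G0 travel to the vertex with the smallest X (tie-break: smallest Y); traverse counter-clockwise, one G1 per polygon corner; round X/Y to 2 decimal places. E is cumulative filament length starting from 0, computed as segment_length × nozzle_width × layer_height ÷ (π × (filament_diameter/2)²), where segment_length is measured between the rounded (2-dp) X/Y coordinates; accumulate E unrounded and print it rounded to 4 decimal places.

G0 X-2.50 Y0.00 Z4.48
G1 X-1.25 Y-2.17 E0.1749
G1 X1.25 Y-2.17 E0.3495
G1 X2.50 Y0.00 E0.5244
G1 X1.25 Y2.17 E0.6994
G1 X-1.25 Y2.17 E0.8740
G1 X-2.50 Y0.00 E1.0489

At z = 4.48 mm: the r=2.5 cylinder gives a regular 6-gon of circumradius 2.5 (constant along its height); the cone at (16, -3): at t=0.427 of its height the radius interpolates to r₁+(r₂−r₁)t = 9.359, giving a regular 6-gon of that circumradius; After the difference (first − rest): starting from the r=2.5 cylinder, the cone at (16, -3) misses the remaining region (no effect) — 1 connected region; the cube at (-1, 6) is not intersected at this z (z outside [11, 33]); Subtracting the remaining from the first: none of the subtracted shapes is present at this height, so the result so far is unchanged — 1 connected region. The outline is a single polygon with 6 vertices. Extrusion per mm of travel: 0.6 × 0.28 / (π × 0.875²) = 0.069846. Accumulating E over each segment gives final E = 1.0489.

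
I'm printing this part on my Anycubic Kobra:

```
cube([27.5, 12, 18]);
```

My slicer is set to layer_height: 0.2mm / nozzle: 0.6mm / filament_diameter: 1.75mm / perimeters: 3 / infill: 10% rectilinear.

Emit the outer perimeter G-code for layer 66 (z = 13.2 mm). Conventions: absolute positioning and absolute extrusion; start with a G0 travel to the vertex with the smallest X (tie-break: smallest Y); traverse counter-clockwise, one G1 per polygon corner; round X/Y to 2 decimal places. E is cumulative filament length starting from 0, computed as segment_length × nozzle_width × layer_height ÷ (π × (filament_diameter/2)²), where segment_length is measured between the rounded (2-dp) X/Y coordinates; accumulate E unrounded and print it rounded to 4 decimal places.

G0 X0.00 Y0.00 Z13.20
G1 X27.50 Y0.00 E1.3720
G1 X27.50 Y12.00 E1.9707
G1 X0.00 Y12.00 E3.3426
G1 X0.00 Y0.00 E3.9413

At z = 13.2 mm: the cube is present — its section is the full 27.5×12 rectangle. The outline is a single polygon with 4 vertices. Extrusion per mm of travel: 0.6 × 0.2 / (π × 0.875²) = 0.049890. Accumulating E over each segment gives final E = 3.9413.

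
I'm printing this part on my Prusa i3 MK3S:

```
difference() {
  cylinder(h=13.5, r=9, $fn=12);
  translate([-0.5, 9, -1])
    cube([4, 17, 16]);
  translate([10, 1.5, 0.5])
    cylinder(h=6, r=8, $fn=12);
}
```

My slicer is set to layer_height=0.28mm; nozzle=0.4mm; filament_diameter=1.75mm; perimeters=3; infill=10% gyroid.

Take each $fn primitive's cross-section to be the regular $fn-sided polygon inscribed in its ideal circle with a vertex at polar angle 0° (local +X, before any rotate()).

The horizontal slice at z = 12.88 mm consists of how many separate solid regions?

At z = 12.88 mm: the cylinder: section is a regular 12-gon, circumradius r=9; the 4×17 cube at (-0.5, 9) contributes its full rectangle; the cylinder at (10, 1.5) is not intersected at this z (z outside [0.5, 6.5]); Taking the first minus the rest: starting from the r=9 cylinder, the 4×17 cube at (-0.5, 9) misses the remaining region (no effect) — 1 connected region. The result has 1 disconnected region.

1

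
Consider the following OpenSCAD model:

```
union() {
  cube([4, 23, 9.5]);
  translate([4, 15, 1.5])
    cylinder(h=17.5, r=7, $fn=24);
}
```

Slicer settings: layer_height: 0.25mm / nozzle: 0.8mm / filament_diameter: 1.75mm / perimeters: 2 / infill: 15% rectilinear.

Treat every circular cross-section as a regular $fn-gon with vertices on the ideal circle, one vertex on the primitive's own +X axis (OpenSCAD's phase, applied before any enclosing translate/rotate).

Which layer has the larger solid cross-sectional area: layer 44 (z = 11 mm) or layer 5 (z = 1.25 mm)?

Layer 44 (z = 11): the cube is not intersected at this z (z outside [0, 9.5]); the r=7 cylinder at (4, 15) gives a regular 24-gon of circumradius 7 (constant along its height) (area = (24/2)·7.000²·sin(360°/24) = 152.19 mm²); Combining (union): only the r=7 cylinder at (4, 15) is present, so the union is just that shape — area = 152.19 mm². So its area = 152.19 mm². Layer 5 (z = 1.25): the 4×23 cube contributes its full rectangle (area 92.00 mm²); the cylinder at (4, 15) does not reach this height (z outside [1.5, 19]); Merging all regions: only the 4×23 cube is present, so the union is just that shape — area = 92.00 mm². So its area = 92.00 mm². Layer 44 is larger (152.19 vs 92.00 mm²).

layer 44 (z = 11 mm)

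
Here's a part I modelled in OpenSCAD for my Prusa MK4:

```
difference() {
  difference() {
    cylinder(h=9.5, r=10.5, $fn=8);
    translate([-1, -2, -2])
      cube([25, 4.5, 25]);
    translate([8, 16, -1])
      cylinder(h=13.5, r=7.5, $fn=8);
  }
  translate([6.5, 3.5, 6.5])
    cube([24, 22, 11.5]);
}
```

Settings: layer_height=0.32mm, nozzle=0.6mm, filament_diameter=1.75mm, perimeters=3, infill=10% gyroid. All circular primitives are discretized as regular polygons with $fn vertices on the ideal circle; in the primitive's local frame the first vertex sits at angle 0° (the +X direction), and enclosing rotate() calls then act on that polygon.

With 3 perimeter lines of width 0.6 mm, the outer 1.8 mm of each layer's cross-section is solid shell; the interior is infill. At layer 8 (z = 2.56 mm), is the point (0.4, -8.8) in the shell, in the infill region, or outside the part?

At z = 2.56 mm: the r=10.5 cylinder contributes a regular 8-gon of circumradius 10.5; the 25×4.5 cube at (-1, -2) contributes its full rectangle; the r=7.5 cylinder at (8, 16) gives a regular 8-gon of circumradius 7.5 (constant along its height); Taking the first minus the rest: starting from the r=10.5 cylinder, the 25×4.5 cube at (-1, -2) partially overlaps it — only the 49.63 mm² overlap (of its 112.50 mm²) is removed, clipping the outline; the r=7.5 cylinder at (8, 16) misses the remaining region (no effect) — 1 connected region; the cube at (6.5, 3.5) is absent (z outside [6.5, 18]); Taking the first minus the rest: none of the subtracted shapes is present at this height, so the result so far is unchanged — 1 connected region. Overall, the cross-section is a single solid region. The nearest boundary edge runs (7.42, -7.42)→(-0.00, -10.50); distance from the point to it = 1.42 mm. The point is inside the cross-section, 1.42 mm from the nearest boundary — within the 1.8 mm shell band (3 × 0.6).

shell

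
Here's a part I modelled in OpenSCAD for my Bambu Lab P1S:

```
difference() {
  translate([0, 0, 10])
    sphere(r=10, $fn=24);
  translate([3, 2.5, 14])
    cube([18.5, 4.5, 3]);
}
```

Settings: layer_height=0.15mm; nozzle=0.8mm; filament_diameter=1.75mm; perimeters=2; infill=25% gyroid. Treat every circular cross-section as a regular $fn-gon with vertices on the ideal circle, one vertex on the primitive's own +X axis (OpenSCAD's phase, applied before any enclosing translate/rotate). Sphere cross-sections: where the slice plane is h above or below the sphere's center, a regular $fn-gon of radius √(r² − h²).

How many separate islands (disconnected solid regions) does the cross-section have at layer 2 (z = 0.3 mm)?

1

At z = 0.3 mm: the r=10 sphere contributes a regular 24-gon of circumradius √(10²−9.7²) = 2.431; the cube at (3, 2.5) is absent (z outside [14, 17]); After the difference (first − rest): none of the subtracted shapes is present at this height, so the r=10 sphere is unchanged — 1 connected region. Overall, the cross-section is a single solid region. Island count = 1.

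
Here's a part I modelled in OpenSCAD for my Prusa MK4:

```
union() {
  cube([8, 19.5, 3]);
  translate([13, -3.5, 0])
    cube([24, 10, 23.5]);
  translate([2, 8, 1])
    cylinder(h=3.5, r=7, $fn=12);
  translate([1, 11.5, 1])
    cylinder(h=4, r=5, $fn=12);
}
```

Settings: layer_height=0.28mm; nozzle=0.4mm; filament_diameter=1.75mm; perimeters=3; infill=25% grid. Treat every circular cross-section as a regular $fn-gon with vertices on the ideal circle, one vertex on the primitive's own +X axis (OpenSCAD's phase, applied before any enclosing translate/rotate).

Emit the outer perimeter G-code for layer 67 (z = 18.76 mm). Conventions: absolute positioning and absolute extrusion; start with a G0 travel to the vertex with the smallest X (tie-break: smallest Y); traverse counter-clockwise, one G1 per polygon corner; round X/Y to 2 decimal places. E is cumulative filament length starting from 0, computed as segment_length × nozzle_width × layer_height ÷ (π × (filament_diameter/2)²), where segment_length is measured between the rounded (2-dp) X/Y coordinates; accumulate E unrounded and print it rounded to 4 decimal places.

At z = 18.76 mm: the cube is not intersected at this z (z outside [0, 3]); the cube at (13, -3.5) is present — its section is the full 24×10 rectangle; the cylinder at (2, 8) does not reach this height (z outside [1, 4.5]); the cylinder at (1, 11.5) does not reach this height (z outside [1, 5]); Taking the union: only the 24×10 cube at (13, -3.5) is present, so the union is just that shape — 1 connected region. The outline is a single polygon with 4 vertices. Extrusion per mm of travel: 0.4 × 0.28 / (π × 0.875²) = 0.046564. Accumulating E over each segment gives final E = 3.1664.

G0 X13.00 Y-3.50 Z18.76
G1 X37.00 Y-3.50 E1.1175
G1 X37.00 Y6.50 E1.5832
G1 X13.00 Y6.50 E2.7007
G1 X13.00 Y-3.50 E3.1664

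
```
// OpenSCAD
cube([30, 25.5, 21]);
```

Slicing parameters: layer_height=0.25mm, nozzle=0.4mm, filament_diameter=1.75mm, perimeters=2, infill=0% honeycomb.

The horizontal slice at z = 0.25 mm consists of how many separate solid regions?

1

At z = 0.25 mm: the cube is present — its section is the full 30×25.5 rectangle. The result has 1 disconnected region.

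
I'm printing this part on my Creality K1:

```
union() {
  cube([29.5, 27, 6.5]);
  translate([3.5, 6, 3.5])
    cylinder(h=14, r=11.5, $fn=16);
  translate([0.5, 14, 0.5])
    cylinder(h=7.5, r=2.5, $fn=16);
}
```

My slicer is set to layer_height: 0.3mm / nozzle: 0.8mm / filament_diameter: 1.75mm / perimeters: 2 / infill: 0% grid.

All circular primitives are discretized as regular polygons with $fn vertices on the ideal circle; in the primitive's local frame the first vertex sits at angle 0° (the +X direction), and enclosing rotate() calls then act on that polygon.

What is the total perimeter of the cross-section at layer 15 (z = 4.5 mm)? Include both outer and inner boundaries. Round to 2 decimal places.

127.01 mm

At z = 4.5 mm: the cube (footprint 29.5×27) is included at this height (perimeter 113.00 mm); the r=11.5 cylinder at (3.5, 6) contributes a regular 16-gon of circumradius 11.5 (perimeter = 2·16·11.500·sin(180°/16) = 71.79 mm); the r=2.5 cylinder at (0.5, 14) contributes a regular 16-gon of circumradius 2.5 (perimeter = 2·16·2.500·sin(180°/16) = 15.61 mm); Combining (union): the regions partially overlap (shared area 245.21 mm²), so the edge portions inside another operand are dropped and the merged outline is re-measured after clipping — boundary = 127.01 mm. Overall, the cross-section is a single solid region. Total boundary length (outer) = 127.01 mm.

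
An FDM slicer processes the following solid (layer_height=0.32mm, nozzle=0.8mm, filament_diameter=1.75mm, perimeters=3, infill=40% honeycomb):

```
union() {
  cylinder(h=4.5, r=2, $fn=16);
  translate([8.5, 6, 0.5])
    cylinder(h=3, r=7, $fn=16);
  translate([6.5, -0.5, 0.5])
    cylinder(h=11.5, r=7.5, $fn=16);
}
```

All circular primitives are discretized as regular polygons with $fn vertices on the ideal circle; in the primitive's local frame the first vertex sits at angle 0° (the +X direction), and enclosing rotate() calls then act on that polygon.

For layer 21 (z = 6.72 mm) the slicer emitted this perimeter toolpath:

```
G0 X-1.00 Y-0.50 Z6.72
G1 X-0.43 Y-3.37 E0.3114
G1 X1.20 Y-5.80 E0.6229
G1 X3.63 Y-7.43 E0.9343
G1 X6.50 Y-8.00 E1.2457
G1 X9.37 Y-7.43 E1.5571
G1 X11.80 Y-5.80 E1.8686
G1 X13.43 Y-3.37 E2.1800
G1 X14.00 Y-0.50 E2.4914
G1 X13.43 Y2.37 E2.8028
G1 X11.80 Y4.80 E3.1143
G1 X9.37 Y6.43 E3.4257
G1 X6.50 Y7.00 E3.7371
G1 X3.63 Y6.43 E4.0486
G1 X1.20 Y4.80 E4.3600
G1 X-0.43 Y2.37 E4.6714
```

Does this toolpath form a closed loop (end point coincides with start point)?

Start point (G0): (-1.00, -0.50). End point (last G1): the path does not return to the start — open.

no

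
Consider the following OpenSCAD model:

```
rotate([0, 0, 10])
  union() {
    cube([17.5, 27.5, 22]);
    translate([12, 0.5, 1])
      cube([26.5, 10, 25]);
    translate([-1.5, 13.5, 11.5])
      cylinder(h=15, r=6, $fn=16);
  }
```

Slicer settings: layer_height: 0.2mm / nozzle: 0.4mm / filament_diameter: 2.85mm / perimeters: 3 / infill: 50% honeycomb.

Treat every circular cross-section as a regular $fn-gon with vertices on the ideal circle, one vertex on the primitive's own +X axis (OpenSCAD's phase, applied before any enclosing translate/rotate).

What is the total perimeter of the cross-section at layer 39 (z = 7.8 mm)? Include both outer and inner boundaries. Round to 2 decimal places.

132.00 mm

At z = 7.8 mm: the cube is present — its section is the full 17.5×27.5 rectangle (perimeter 90.00 mm); the 26.5×10 cube at (12, 0.5) contributes its full rectangle (perimeter 73.00 mm); the cylinder at (-1.5, 13.5) is absent (z outside [11.5, 26.5]); Combining (union): the regions partially overlap (shared area 55.00 mm²), so the edge portions inside another operand are dropped and the merged outline is re-measured after clipping — boundary = 132.00 mm; (whole slice rotated 10° about Z — lengths, areas and connectivity unchanged). Overall, the cross-section is a single solid region. Total boundary length (outer) = 132.00 mm.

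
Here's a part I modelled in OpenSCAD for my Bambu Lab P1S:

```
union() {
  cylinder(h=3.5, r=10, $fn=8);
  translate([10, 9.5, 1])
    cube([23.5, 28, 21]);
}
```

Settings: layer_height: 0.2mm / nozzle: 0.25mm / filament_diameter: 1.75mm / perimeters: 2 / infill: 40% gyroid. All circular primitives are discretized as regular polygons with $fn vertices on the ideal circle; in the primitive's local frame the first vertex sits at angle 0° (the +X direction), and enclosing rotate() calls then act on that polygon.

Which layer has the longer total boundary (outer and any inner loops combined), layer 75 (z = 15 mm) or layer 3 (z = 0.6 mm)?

Layer 75 (z = 15): the cylinder does not reach this height (z outside [0, 3.5]); the cube at (10, 9.5) (footprint 23.5×28) is included at this height (perimeter 103.00 mm); Merging all regions: only the 23.5×28 cube at (10, 9.5) is present, so the union is just that shape — boundary = 103.00 mm. So its perimeter = 103.00 mm. Layer 3 (z = 0.6): the cylinder: section is a regular 8-gon, circumradius r=10 (perimeter = 2·8·10.000·sin(180°/8) = 61.23 mm); the cube at (10, 9.5) is not intersected at this z (z outside [1, 22]); Taking the union: only the r=10 cylinder is present, so the union is just that shape — boundary = 61.23 mm. So its perimeter = 61.23 mm. Layer 75 is larger (103.00 vs 61.23 mm).

layer 75 (z = 15 mm)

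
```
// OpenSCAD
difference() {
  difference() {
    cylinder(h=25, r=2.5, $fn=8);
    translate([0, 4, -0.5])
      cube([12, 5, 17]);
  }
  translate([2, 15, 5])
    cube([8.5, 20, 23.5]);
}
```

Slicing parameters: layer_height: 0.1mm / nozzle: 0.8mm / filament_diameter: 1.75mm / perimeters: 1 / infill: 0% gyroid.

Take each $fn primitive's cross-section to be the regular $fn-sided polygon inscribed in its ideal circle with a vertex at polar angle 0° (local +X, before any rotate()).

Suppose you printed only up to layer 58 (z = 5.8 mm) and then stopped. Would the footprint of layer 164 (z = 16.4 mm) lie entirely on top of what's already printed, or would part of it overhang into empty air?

Compare the two slices. At z = 5.8: the r=2.5 cylinder gives a regular 8-gon of circumradius 2.5 (constant along its height) (area = (8/2)·2.500²·sin(360°/8) = 17.68 mm²); the 12×5 cube at (0, 4) contributes its full rectangle (area 60.00 mm²); Taking the first minus the rest: starting from the r=2.5 cylinder (17.68 mm²), the 12×5 cube at (0, 4) misses the remaining region (no effect) — area = 17.68 mm²; the cube at (2, 15) is present — its section is the full 8.5×20 rectangle (area 170.00 mm²); Taking the first minus the rest: starting from the result so far (17.68 mm²), the 8.5×20 cube at (2, 15) misses the remaining region (no effect) — area = 17.68 mm². At z = 16.4: the cylinder: section is a regular 8-gon, circumradius r=2.5 (area = (8/2)·2.500²·sin(360°/8) = 17.68 mm²); the cube at (0, 4) is present — its section is the full 12×5 rectangle (area 60.00 mm²); Subtracting the remaining from the first: starting from the r=2.5 cylinder (17.68 mm²), the 12×5 cube at (0, 4) misses the remaining region (no effect) — area = 17.68 mm²; the 8.5×20 cube at (2, 15) contributes its full rectangle (area 170.00 mm²); Subtracting the remaining from the first: starting from that combined region (17.68 mm²), the 8.5×20 cube at (2, 15) misses the remaining region (no effect) — area = 17.68 mm². Checking containment: the cross-section at z = 16.4 is a subset of the cross-section at z = 5.8.

entirely on top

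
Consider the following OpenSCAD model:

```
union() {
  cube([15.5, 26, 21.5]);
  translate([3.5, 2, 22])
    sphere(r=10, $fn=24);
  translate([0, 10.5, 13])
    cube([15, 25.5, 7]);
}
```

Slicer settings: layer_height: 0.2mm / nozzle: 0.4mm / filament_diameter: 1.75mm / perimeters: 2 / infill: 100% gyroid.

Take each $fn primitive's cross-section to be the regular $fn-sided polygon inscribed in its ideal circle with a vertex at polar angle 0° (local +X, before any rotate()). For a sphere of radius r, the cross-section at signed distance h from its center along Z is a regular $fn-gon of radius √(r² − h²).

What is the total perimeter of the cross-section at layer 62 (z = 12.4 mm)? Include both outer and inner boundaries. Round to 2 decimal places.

At z = 12.4 mm: the 15.5×26 cube contributes its full rectangle (perimeter 83.00 mm); the r=10 sphere at (3.5, 2) contributes a regular 24-gon of circumradius √(10²−9.6²) = 2.800 (perimeter = 2·24·2.800·sin(180°/24) = 17.54 mm); the cube at (0, 10.5) is absent (z outside [13, 20]); Merging all regions: the regions partially overlap (shared area 22.26 mm²), so the edge portions inside another operand are dropped and the merged outline is re-measured after clipping — boundary = 83.41 mm. Overall, the cross-section is a single solid region. Total boundary length (outer) = 83.41 mm.

83.41 mm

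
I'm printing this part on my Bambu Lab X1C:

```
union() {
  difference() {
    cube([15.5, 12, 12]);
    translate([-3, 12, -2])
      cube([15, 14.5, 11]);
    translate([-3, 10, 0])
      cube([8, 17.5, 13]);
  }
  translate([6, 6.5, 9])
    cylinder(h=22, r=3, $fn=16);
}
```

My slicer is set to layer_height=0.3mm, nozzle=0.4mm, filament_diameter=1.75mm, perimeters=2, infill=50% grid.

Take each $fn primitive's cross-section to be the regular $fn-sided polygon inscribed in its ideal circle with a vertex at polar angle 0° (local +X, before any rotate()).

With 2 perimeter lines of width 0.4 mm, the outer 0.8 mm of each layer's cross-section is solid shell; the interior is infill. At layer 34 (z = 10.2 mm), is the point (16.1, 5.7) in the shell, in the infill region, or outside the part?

outside

At z = 10.2 mm: the 15.5×12 cube contributes its full rectangle; the cube at (-3, 12) does not reach this height (z outside [-2, 9]); the cube at (-3, 10) (footprint 8×17.5) is included at this height; After the difference (first − rest): starting from the 15.5×12 cube, the 8×17.5 cube at (-3, 10) partially overlaps it — only the 10.00 mm² overlap (of its 140.00 mm²) is removed, clipping the outline — 1 connected region; the r=3 cylinder at (6, 6.5) contributes a regular 16-gon of circumradius 3; Merging all regions: the r=3 cylinder at (6, 6.5) lies entirely inside that combined region, so the union is just that combined region — 1 connected region. Overall, the cross-section is a single solid region. The nearest boundary edge runs (15.50, 12.00)→(15.50, 0.00); distance from the point to it = 0.60 mm. The point is not inside any of the regions above, so it lies outside the cross-section (0.60 mm from the nearest boundary).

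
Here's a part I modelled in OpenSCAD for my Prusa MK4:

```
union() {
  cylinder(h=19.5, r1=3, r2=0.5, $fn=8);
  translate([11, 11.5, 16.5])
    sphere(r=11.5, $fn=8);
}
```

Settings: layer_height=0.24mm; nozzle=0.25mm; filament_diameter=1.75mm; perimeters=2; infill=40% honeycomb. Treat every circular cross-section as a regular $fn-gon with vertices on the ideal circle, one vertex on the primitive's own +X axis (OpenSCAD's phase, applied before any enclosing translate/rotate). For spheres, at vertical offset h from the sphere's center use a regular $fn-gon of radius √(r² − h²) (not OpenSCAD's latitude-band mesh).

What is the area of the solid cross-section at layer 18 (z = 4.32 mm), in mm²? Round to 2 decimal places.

At z = 4.32 mm: the cone contributes a regular 8-gon of circumradius 2.446 (interpolated between r1=3 and r2=0.5 at t=0.222) (area = (8/2)·2.446²·sin(360°/8) = 16.92 mm²); the sphere at (11, 11.5) is absent (|z−center|=12.180 > r=11.5); Combining (union): only the cone is present, so the union is just that shape — area = 16.92 mm². Overall, the cross-section is a single solid region. Net area = 16.92 mm².

16.92 mm²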